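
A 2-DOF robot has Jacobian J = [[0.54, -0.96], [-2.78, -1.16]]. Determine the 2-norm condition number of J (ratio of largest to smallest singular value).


JJ^T eigenvalues: trace(JJ^T) = 10.2872, det(JJ^T) = det(J)^2 = 10.85834304
s_max^2 = (10.2872 + sqrt(62.39311168))/2 = 9.09306552
s_min^2 = (10.2872 - sqrt(62.39311168))/2 = 1.19413448
kappa = s_max/s_min = sqrt(9.09306552/1.19413448) = 2.7595

2.7595


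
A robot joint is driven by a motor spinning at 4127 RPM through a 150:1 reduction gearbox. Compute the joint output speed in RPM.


omega_joint = omega_motor / N = 4127 / 150 = 27.5133

27.5133 RPM


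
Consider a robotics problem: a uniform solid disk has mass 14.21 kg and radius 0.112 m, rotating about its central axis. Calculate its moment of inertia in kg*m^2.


I = (1/2)*m*R^2 = 0.5*14.21*0.112^2 = 0.0891

0.0891 kg*m^2


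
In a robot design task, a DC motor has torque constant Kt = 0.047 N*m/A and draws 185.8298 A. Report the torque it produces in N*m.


tau = Kt * I = 0.047*185.8298 = 8.7340

8.7340 N*m


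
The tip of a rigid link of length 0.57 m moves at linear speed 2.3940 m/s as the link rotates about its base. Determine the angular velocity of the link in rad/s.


omega = v / L = 2.3940 / 0.57 = 4.2000

4.2000 rad/s


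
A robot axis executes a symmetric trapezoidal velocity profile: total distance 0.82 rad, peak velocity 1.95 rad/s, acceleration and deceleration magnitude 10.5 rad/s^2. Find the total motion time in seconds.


t_acc = v/a = 1.95/10.5 = 0.185714 s
d_acc = v^2/(2a) = 0.181071 rad (each ramp)
d_cruise = 0.82 - 2*0.181071 = 0.457858 rad
t_cruise = 0.457858/1.95 = 0.234799 s
t_total = 2*0.185714 + 0.234799 = 0.6062

0.6062 s


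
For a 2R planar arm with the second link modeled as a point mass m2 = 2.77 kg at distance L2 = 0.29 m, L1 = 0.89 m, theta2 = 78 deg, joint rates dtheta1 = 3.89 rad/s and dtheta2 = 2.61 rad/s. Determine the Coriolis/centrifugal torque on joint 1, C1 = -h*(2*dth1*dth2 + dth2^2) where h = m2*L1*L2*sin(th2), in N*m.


h = m2*L1*L2*sin(th2) = 2.77*0.89*0.29*sin(78 deg) = 0.699314
C1 = -h*(2*3.89*2.61 + 2.61^2) = -0.699314*27.1179 = -18.9639

-18.9639 N*m


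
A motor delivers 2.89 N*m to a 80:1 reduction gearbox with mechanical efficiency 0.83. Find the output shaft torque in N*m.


tau_out = tau_in * N * eta = 2.89 * 80 * 0.83 = 191.8960

191.8960 N*m


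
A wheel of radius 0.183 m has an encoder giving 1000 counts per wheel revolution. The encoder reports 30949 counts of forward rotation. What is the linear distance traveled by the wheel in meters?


revs = 30949/1000 = 30.949000
d = revs * 2*pi*r = 30.949000 * 2*pi*0.183 = 35.5859

35.5859 m


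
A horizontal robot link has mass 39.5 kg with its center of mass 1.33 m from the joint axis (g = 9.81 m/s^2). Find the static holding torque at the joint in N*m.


tau = m*g*L = 39.5 * 9.81 * 1.33 = 515.3684

515.3684 N*m


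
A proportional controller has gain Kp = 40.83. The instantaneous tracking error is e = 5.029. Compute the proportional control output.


u_P = Kp * e = 40.83 * 5.029 = 205.3341

205.3341


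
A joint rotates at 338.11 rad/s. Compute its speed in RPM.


RPM = 338.11 * 60/(2*pi) = 3228.7127

3228.7127 RPM


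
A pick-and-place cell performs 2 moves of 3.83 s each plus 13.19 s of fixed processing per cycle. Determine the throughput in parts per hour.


T_cycle = 2*3.83 + 13.19 = 20.8500 s
rate = 3600/T = 172.6619

172.6619 parts/hour


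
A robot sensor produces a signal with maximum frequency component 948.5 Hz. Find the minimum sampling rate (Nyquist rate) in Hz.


f_s,min = 2*f_max = 2*948.5 = 1897.0000

1897.0000 Hz


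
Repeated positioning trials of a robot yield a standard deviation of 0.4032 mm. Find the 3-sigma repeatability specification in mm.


repeatability = 3*sigma = 3*0.4032 = 1.2096

1.2096 mm


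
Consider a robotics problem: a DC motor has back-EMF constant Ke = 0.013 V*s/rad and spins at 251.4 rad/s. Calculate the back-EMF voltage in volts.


V_emf = Ke * omega = 0.013*251.4 = 3.2682

3.2682 V


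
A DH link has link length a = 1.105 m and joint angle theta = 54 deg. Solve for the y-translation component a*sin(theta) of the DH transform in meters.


a*sin(theta) = 1.105*sin(54 deg) = 0.8940

0.8940 m


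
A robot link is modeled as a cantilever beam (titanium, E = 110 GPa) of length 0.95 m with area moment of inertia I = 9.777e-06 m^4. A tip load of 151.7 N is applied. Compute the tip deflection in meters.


delta = F*L^3/(3*E*I) = 151.7*0.95^3/(3*1.100e+11*9.777e-06)
      = 130.0637875/3226410 = 4.0312e-05

4.0312e-05 m


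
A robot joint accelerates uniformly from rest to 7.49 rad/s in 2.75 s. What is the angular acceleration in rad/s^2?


alpha = delta_omega / t = 7.49 / 2.75 = 2.7236

2.7236 rad/s^2


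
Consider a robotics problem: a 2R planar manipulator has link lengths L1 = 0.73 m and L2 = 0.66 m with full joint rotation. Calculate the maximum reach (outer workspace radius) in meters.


r_max = L1 + L2 = 0.73 + 0.66 = 1.3900

1.3900 m


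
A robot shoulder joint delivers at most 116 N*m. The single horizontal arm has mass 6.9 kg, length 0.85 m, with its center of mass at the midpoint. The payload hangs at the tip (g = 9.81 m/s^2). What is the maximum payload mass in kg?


tau_arm = m_arm*g*(L/2) = 6.9*9.81*0.85/2 = 28.7678 N*m
tau_payload = tau_max - tau_arm = 116 - 28.7678 = 87.2322
m_payload = tau_payload / (g*L) = 87.2322 / (9.81*0.85) = 10.4614

10.4614 kg


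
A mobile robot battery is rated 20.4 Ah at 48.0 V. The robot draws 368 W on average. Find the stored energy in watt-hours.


E = capacity * V = 20.4*48.0 = 979.2000

979.2000 Wh


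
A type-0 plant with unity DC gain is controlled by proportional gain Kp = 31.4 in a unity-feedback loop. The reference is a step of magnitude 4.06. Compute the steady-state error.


e_ss = R/(1 + Kp) = 4.06/(1 + 31.4) = 4.06/32.4000 = 0.1253

0.1253


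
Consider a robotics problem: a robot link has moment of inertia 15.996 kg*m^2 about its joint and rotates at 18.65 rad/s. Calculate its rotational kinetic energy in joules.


KE = (1/2)*I*omega^2 = 0.5*15.996*18.65^2 = 2781.8844

2781.8844 J


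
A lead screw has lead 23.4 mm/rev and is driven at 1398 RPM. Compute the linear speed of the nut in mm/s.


v = lead * (RPM/60) = 23.4*1398/60 = 545.2200

545.2200 mm/s


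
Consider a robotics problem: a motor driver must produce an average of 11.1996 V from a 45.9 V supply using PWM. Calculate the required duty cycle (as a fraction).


D = V_avg/V_supply = 11.1996/45.9 = 0.2440

0.2440


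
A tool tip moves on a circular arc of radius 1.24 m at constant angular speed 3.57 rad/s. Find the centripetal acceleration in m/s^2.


a_c = omega^2 * r = 3.57^2 * 1.24 = 15.8037

15.8037 m/s^2


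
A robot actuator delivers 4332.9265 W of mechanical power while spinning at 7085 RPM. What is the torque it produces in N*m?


omega = 7085 * 2*pi/60 = 741.939465 rad/s
tau = P / omega = 4332.9265 / 741.939465 = 5.8400

5.8400 N*m


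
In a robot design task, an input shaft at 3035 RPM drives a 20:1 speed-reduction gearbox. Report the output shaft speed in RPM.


omega_out = omega_in / N = 3035 / 20 = 151.7500

151.7500 RPM


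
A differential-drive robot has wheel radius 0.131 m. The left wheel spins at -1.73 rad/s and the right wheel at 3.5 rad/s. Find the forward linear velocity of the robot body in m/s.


v = r*(wR + wL)/2 = 0.131*(3.5 + -1.73)/2 = 0.1159

0.1159 m/s


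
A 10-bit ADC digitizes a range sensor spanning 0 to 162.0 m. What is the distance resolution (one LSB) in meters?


res = range / 2^n = 162.0/2^10 = 162.0/1024 = 0.1582

0.1582 m


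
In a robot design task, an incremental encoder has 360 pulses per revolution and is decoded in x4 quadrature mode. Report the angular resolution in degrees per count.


resolution = 360 / (PPR * 4) = 360 / 1440 = 0.2500

0.2500 degrees


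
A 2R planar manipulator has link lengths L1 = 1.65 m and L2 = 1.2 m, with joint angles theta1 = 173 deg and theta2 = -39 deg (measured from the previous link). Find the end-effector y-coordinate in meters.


y = L1*sin(th1) + L2*sin(th1+th2) = 1.65*sin(173 deg) + 1.2*sin(134 deg) = 1.0643

1.0643 m


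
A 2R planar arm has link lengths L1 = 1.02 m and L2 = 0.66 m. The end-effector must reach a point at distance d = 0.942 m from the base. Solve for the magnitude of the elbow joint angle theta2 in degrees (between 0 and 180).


cos(th2) = (d^2 - L1^2 - L2^2)/(2*L1*L2) = (0.942^2 - 1.02^2 - 0.66^2)/(2*1.02*0.66) = -0.43719251
th2 = acos(-0.43719251) = 115.9249 deg

115.9249 degrees


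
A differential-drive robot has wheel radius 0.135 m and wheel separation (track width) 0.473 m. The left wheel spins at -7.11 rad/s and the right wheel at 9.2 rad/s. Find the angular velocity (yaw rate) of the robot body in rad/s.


omega = r*(wR - wL)/L = 0.135*(9.2 - (-7.11))/0.473 = 4.6551

4.6551 rad/s


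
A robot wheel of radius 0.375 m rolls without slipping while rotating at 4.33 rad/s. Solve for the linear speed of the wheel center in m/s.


v = omega * r = 4.33 * 0.375 = 1.6238

1.6238 m/s


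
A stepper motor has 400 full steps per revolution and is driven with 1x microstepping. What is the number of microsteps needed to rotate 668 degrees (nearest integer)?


step_size = 360/(400*1) = 360/400 = 0.900000 deg
n = 668/(360/400) = 668*400/360 = 742.2222 -> 742

742 steps


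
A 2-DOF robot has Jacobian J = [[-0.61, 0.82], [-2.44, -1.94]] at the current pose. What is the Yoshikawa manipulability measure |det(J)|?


det(J) = -0.61*-1.94 - (0.82)*(-2.44) = 3.1842
|det(J)| = 3.1842

3.1842


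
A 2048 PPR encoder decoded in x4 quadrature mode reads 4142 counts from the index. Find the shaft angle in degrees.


angle = counts * 360 / (PPR*4) = 4142 * 360 / 8192 = 182.0215

182.0215 degrees


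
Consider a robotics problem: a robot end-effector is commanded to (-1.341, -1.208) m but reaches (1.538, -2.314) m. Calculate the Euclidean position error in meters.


dx = 1.538 - (-1.341) = 2.8790, dy = -2.314 - (-1.208) = -1.1060
err = sqrt(8.288641 + 1.223236) = 3.0841

3.0841 m


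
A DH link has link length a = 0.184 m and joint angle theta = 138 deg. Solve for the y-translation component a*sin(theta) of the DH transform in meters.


a*sin(theta) = 0.184*sin(138 deg) = 0.1231

0.1231 m


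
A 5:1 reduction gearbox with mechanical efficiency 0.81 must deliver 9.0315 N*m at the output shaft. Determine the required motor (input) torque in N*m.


tau_in = tau_out / (N * eta) = 9.0315 / (5 * 0.81) = 2.2300

2.2300 N*m


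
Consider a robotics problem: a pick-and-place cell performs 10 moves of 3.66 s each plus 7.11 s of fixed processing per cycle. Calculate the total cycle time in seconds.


T = 10*3.66 + 7.11 = 43.7100

43.7100 s


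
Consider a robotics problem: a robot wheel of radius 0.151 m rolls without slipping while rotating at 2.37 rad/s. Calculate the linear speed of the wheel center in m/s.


v = omega * r = 2.37 * 0.151 = 0.3579

0.3579 m/s


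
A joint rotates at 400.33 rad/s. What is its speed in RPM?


RPM = 400.33 * 60/(2*pi) = 3822.8699

3822.8699 RPM


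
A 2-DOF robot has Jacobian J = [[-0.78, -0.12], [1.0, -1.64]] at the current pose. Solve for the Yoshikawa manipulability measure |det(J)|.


det(J) = -0.78*-1.64 - (-0.12)*(1.0) = 1.3992
|det(J)| = 1.3992

1.3992


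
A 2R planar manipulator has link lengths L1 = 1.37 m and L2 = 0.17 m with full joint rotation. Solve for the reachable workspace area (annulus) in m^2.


r_max = L1 + L2 = 1.5400, r_min = |L1 - L2| = 1.2000
A = pi*(r_max^2 - r_min^2) = pi*(2.3716 - 1.4400) = 2.9267

2.9267 m^2


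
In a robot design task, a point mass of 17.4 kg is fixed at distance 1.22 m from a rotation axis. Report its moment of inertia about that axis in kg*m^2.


I = m*r^2 = 17.4*1.22^2 = 25.8982

25.8982 kg*m^2


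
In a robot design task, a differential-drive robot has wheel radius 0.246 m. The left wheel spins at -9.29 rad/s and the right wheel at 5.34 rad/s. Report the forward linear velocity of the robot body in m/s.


v = r*(wR + wL)/2 = 0.246*(5.34 + -9.29)/2 = -0.4858

-0.4858 m/s


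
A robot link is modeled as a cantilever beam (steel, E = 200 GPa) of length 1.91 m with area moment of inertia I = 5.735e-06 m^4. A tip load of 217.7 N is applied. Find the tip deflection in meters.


delta = F*L^3/(3*E*I) = 217.7*1.91^3/(3*2.000e+11*5.735e-06)
      = 1516.9055167/3441000 = 4.4083e-04

4.4083e-04 m


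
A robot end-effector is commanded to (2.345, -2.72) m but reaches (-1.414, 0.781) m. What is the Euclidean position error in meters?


dx = -1.414 - (2.345) = -3.7590, dy = 0.781 - (-2.72) = 3.5010
err = sqrt(14.130081 + 12.257001) = 5.1368

5.1368 m


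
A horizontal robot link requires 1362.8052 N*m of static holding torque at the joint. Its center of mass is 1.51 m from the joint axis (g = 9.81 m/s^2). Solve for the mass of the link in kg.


m = tau / (g*L) = 1362.8052 / (9.81 * 1.51) = 92.0000

92.0000 kg


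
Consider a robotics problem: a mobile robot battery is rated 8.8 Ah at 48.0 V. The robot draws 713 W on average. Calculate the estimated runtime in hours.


E = 8.8*48.0 = 422.4000 Wh
t = E/P = 422.4000/713 = 0.5924

0.5924 hours


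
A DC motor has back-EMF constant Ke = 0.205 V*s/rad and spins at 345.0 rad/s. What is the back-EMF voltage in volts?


V_emf = Ke * omega = 0.205*345.0 = 70.7250

70.7250 V


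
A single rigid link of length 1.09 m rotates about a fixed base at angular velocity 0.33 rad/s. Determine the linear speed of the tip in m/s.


v = L*omega = 1.09 * 0.33 = 0.3597

0.3597 m/s


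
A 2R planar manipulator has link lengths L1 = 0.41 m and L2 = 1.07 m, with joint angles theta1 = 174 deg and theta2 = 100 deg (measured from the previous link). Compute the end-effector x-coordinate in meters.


x = L1*cos(th1) + L2*cos(th1+th2) = 0.41*cos(174 deg) + 1.07*cos(274 deg) = -0.3331

-0.3331 m


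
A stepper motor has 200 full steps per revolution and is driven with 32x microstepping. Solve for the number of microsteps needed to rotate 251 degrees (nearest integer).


step_size = 360/(200*32) = 360/6400 = 0.056250 deg
n = 251/(360/6400) = 251*6400/360 = 4462.2222 -> 4462

4462 steps


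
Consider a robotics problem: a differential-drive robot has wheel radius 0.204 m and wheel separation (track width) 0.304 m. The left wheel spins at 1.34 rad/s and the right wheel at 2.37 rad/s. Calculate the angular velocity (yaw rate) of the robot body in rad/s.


omega = r*(wR - wL)/L = 0.204*(2.37 - (1.34))/0.304 = 0.6912

0.6912 rad/s


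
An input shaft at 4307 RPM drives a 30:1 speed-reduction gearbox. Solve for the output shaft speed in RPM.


omega_out = omega_in / N = 4307 / 30 = 143.5667

143.5667 RPM


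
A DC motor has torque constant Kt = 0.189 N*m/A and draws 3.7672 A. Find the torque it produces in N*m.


tau = Kt * I = 0.189*3.7672 = 0.7120

0.7120 N*m


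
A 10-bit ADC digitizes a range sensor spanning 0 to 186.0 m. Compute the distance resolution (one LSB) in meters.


res = range / 2^n = 186.0/2^10 = 186.0/1024 = 0.1816

0.1816 m


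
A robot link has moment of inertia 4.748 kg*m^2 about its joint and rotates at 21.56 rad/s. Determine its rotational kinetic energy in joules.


KE = (1/2)*I*omega^2 = 0.5*4.748*21.56^2 = 1103.5150

1103.5150 J


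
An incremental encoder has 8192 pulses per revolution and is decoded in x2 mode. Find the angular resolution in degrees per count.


resolution = 360 / (PPR * 2) = 360 / 16384 = 0.0220

0.0220 degrees


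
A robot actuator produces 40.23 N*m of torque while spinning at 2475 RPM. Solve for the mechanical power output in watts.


omega = 2475 * 2*pi/60 = 259.181394 rad/s
P = tau * omega = 40.23 * 259.181394 = 10426.8675

10426.8675 W


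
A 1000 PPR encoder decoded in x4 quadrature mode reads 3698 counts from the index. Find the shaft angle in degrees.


angle = counts * 360 / (PPR*4) = 3698 * 360 / 4000 = 332.8200

332.8200 degrees


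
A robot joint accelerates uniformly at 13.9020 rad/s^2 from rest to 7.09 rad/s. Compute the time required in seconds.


t = delta_omega / alpha = 7.09 / 13.9020 = 0.5100

0.5100 s


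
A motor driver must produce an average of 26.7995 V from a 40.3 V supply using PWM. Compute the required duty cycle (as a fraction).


D = V_avg/V_supply = 26.7995/40.3 = 0.6650

0.6650


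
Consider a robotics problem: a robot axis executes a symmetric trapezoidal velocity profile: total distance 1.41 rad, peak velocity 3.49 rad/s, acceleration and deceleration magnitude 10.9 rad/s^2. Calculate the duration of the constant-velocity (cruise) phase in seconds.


t_acc = v/a = 0.320183 s, d_acc = v^2/(2a) = 0.558720 rad each
d_cruise = 1.41 - 2*0.558720 = 0.292560 rad
t_cruise = d_cruise/v = 0.292560/3.49 = 0.0838

0.0838 s


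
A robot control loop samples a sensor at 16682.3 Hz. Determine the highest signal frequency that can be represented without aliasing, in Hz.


f_max = f_s/2 = 16682.3/2 = 8341.1500

8341.1500 Hz


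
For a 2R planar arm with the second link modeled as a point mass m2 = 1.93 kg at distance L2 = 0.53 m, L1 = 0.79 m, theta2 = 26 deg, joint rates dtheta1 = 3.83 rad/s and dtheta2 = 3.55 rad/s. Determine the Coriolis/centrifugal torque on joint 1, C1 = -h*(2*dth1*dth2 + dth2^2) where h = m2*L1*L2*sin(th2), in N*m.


h = m2*L1*L2*sin(th2) = 1.93*0.79*0.53*sin(26 deg) = 0.354244
C1 = -h*(2*3.83*3.55 + 3.55^2) = -0.354244*39.7955 = -14.0973

-14.0973 N*m


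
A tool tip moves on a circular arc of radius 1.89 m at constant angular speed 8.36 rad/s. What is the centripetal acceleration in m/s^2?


a_c = omega^2 * r = 8.36^2 * 1.89 = 132.0913

132.0913 m/s^2


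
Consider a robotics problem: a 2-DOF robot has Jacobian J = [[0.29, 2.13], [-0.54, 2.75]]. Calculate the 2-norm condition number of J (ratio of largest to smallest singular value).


JJ^T eigenvalues: trace(JJ^T) = 12.4751, det(JJ^T) = det(J)^2 = 3.79353529
s_max^2 = (12.4751 + sqrt(140.45397885))/2 = 12.16321407
s_min^2 = (12.4751 - sqrt(140.45397885))/2 = 0.31188593
kappa = s_max/s_min = sqrt(12.16321407/0.31188593) = 6.2449

6.2449


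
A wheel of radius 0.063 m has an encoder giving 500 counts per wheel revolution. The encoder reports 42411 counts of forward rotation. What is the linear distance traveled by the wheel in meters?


revs = 42411/500 = 84.822000
d = revs * 2*pi*r = 84.822000 * 2*pi*0.063 = 33.5760

33.5760 m


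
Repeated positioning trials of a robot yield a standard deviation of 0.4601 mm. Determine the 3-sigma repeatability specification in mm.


repeatability = 3*sigma = 3*0.4601 = 1.3803

1.3803 mm


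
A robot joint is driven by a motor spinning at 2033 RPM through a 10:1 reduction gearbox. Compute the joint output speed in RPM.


omega_joint = omega_motor / N = 2033 / 10 = 203.3000

203.3000 RPM


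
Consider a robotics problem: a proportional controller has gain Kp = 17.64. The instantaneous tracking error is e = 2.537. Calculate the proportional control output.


u_P = Kp * e = 17.64 * 2.537 = 44.7527

44.7527


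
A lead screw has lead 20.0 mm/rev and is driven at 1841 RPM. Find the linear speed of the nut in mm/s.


v = lead * (RPM/60) = 20.0*1841/60 = 613.6667

613.6667 mm/s


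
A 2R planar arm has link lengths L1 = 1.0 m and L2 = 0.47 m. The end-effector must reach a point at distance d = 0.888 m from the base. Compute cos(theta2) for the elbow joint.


cos(th2) = (d^2 - L1^2 - L2^2)/(2*L1*L2) = (0.888^2 - 1.0^2 - 0.47^2)/(2*1.0*0.47) = -0.4600

-0.4600


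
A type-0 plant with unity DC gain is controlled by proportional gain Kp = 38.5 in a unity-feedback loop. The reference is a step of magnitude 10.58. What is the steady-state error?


e_ss = R/(1 + Kp) = 10.58/(1 + 38.5) = 10.58/39.5000 = 0.2678

0.2678


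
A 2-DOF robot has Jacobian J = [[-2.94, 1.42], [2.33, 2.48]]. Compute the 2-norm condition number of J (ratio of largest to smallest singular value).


JJ^T eigenvalues: trace(JJ^T) = 22.2393, det(JJ^T) = det(J)^2 = 112.35576004
s_max^2 = (22.2393 + sqrt(45.16342433))/2 = 14.47983691
s_min^2 = (22.2393 - sqrt(45.16342433))/2 = 7.75946309
kappa = s_max/s_min = sqrt(14.47983691/7.75946309) = 1.3660

1.3660


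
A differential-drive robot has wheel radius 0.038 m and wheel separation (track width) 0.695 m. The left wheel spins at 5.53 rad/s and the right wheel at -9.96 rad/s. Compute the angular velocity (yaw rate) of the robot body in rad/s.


omega = r*(wR - wL)/L = 0.038*(-9.96 - (5.53))/0.695 = -0.8469

-0.8469 rad/s


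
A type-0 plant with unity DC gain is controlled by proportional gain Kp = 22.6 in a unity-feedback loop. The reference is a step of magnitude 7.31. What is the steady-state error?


e_ss = R/(1 + Kp) = 7.31/(1 + 22.6) = 7.31/23.6000 = 0.3097

0.3097


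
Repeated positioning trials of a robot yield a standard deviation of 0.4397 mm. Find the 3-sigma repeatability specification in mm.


repeatability = 3*sigma = 3*0.4397 = 1.3191

1.3191 mm


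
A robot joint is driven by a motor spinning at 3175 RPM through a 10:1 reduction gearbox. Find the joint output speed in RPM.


omega_joint = omega_motor / N = 3175 / 10 = 317.5000

317.5000 RPM


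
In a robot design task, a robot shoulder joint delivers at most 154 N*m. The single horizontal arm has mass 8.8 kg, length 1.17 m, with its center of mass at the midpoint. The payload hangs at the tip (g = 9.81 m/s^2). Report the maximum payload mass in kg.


tau_arm = m_arm*g*(L/2) = 8.8*9.81*1.17/2 = 50.5019 N*m
tau_payload = tau_max - tau_arm = 154 - 50.5019 = 103.4981
m_payload = tau_payload / (g*L) = 103.4981 / (9.81*1.17) = 9.0173

9.0173 kg


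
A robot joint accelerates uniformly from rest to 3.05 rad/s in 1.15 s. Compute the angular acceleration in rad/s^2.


alpha = delta_omega / t = 3.05 / 1.15 = 2.6522

2.6522 rad/s^2


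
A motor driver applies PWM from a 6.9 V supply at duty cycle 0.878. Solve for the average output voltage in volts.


V_avg = V_supply * D = 6.9*0.878 = 6.0582

6.0582 V


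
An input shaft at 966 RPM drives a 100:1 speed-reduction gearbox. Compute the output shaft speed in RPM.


omega_out = omega_in / N = 966 / 100 = 9.6600

9.6600 RPM


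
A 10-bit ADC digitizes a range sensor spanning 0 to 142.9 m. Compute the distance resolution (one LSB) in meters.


res = range / 2^n = 142.9/2^10 = 142.9/1024 = 0.1396

0.1396 m


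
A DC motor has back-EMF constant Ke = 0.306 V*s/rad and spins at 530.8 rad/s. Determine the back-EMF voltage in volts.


V_emf = Ke * omega = 0.306*530.8 = 162.4248

162.4248 V


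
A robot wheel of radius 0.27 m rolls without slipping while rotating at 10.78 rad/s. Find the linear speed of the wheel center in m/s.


v = omega * r = 10.78 * 0.27 = 2.9106

2.9106 m/s


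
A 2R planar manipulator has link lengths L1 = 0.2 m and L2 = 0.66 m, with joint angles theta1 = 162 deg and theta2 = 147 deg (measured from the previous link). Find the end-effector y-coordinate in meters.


y = L1*sin(th1) + L2*sin(th1+th2) = 0.2*sin(162 deg) + 0.66*sin(309 deg) = -0.4511

-0.4511 m


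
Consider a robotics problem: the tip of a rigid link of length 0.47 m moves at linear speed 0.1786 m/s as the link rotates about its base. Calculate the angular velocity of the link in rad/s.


omega = v / L = 0.1786 / 0.47 = 0.3800

0.3800 rad/s


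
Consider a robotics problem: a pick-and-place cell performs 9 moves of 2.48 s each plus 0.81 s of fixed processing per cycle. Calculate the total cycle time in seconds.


T = 9*2.48 + 0.81 = 23.1300

23.1300 s


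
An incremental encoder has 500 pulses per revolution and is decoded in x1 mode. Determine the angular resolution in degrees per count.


resolution = 360 / (PPR * 1) = 360 / 500 = 0.7200

0.7200 degrees


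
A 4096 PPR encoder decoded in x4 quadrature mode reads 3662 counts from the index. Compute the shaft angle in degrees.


angle = counts * 360 / (PPR*4) = 3662 * 360 / 16384 = 80.4639

80.4639 degrees


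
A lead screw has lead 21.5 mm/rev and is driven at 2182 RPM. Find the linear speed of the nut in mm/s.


v = lead * (RPM/60) = 21.5*2182/60 = 781.8833

781.8833 mm/s


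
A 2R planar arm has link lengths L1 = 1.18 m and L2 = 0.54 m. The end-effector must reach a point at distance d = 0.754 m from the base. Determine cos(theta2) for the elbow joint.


cos(th2) = (d^2 - L1^2 - L2^2)/(2*L1*L2) = (0.754^2 - 1.18^2 - 0.54^2)/(2*1.18*0.54) = -0.8753

-0.8753


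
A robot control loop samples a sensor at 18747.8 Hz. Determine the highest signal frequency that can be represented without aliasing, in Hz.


f_max = f_s/2 = 18747.8/2 = 9373.9000

9373.9000 Hz


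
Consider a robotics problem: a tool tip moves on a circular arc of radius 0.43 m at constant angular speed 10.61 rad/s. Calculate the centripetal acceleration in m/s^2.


a_c = omega^2 * r = 10.61^2 * 0.43 = 48.4060

48.4060 m/s^2


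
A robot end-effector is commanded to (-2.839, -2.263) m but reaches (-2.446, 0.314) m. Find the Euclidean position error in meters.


dx = -2.446 - (-2.839) = 0.3930, dy = 0.314 - (-2.263) = 2.5770
err = sqrt(0.154449 + 6.640929) = 2.6068

2.6068 m


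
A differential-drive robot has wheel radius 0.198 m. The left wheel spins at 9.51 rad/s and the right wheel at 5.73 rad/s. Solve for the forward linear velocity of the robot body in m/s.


v = r*(wR + wL)/2 = 0.198*(5.73 + 9.51)/2 = 1.5088

1.5088 m/s


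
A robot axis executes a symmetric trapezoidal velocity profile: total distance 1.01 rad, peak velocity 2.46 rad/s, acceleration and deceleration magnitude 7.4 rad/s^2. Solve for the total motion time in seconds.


t_acc = v/a = 2.46/7.4 = 0.332432 s
d_acc = v^2/(2a) = 0.408892 rad (each ramp)
d_cruise = 1.01 - 2*0.408892 = 0.192216 rad
t_cruise = 0.192216/2.46 = 0.078137 s
t_total = 2*0.332432 + 0.078137 = 0.7430

0.7430 s


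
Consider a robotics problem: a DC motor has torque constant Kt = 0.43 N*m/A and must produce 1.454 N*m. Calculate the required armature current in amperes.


I = tau / Kt = 1.454/0.43 = 3.3814

3.3814 A


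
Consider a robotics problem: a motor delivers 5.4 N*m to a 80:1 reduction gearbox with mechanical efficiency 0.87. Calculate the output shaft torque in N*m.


tau_out = tau_in * N * eta = 5.4 * 80 * 0.87 = 375.8400

375.8400 N*m


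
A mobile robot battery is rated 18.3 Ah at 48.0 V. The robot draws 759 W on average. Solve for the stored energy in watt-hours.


E = capacity * V = 18.3*48.0 = 878.4000

878.4000 Wh


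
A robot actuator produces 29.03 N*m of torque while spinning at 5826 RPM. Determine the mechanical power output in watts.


omega = 5826 * 2*pi/60 = 610.097293 rad/s
P = tau * omega = 29.03 * 610.097293 = 17711.1244

17711.1244 W


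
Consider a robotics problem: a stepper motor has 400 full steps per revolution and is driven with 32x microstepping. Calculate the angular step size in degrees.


step = 360/(400*32) = 360/12800 = 0.0281

0.0281 degrees


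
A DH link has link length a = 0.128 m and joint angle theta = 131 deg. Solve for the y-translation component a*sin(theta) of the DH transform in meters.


a*sin(theta) = 0.128*sin(131 deg) = 0.0966

0.0966 m


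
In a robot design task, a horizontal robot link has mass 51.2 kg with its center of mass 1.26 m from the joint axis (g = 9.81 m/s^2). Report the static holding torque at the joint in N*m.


tau = m*g*L = 51.2 * 9.81 * 1.26 = 632.8627

632.8627 N*m


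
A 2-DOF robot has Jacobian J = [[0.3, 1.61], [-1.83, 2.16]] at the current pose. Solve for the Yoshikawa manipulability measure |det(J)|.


det(J) = 0.3*2.16 - (1.61)*(-1.83) = 3.5943
|det(J)| = 3.5943

3.5943


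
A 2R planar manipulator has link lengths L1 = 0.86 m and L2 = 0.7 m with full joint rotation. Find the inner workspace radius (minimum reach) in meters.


r_min = |L1 - L2| = |0.86 - 0.7| = 0.1600

0.1600 m


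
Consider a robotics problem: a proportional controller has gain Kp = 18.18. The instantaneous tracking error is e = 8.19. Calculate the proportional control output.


u_P = Kp * e = 18.18 * 8.19 = 148.8942

148.8942


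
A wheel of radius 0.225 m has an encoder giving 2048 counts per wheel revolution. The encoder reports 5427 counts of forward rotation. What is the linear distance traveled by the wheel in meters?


revs = 5427/2048 = 2.649902
d = revs * 2*pi*r = 2.649902 * 2*pi*0.225 = 3.7462

3.7462 m


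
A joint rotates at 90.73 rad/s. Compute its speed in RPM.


RPM = 90.73 * 60/(2*pi) = 866.4077

866.4077 RPM


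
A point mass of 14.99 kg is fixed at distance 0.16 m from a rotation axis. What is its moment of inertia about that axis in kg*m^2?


I = m*r^2 = 14.99*0.16^2 = 0.3837

0.3837 kg*m^2


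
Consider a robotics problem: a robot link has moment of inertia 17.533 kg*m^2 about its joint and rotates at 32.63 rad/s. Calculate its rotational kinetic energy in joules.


KE = (1/2)*I*omega^2 = 0.5*17.533*32.63^2 = 9333.8407

9333.8407 J


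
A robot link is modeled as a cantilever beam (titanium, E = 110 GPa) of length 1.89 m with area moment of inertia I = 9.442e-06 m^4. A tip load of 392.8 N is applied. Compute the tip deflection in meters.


delta = F*L^3/(3*E*I) = 392.8*1.89^3/(3*1.100e+11*9.442e-06)
      = 2651.8984632/3115860 = 8.5110e-04

8.5110e-04 m


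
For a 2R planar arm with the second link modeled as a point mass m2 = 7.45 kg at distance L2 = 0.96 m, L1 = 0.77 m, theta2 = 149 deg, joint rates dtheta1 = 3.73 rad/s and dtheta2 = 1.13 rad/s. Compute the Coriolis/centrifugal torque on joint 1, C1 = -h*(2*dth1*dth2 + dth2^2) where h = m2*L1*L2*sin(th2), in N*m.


h = m2*L1*L2*sin(th2) = 7.45*0.77*0.96*sin(149 deg) = 2.836335
C1 = -h*(2*3.73*1.13 + 1.13^2) = -2.836335*9.7067 = -27.5315

-27.5315 N*m


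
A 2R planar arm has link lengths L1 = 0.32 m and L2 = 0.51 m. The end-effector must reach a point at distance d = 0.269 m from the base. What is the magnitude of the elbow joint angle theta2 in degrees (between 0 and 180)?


cos(th2) = (d^2 - L1^2 - L2^2)/(2*L1*L2) = (0.269^2 - 0.32^2 - 0.51^2)/(2*0.32*0.51) = -0.88890625
th2 = acos(-0.88890625) = 152.7361 deg

152.7361 degrees


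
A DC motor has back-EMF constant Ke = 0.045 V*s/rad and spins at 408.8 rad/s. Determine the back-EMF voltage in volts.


V_emf = Ke * omega = 0.045*408.8 = 18.3960

18.3960 V


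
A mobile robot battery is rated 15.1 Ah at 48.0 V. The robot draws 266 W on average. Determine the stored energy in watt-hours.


E = capacity * V = 15.1*48.0 = 724.8000

724.8000 Wh


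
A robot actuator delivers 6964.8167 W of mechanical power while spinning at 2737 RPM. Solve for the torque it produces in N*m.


omega = 2737 * 2*pi/60 = 286.617970 rad/s
tau = P / omega = 6964.8167 / 286.617970 = 24.3000

24.3000 N*m


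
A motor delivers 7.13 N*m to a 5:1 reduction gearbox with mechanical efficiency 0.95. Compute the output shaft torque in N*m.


tau_out = tau_in * N * eta = 7.13 * 5 * 0.95 = 33.8675

33.8675 N*m


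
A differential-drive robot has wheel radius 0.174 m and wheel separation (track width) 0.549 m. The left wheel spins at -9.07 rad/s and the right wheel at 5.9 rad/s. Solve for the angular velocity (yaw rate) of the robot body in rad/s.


omega = r*(wR - wL)/L = 0.174*(5.9 - (-9.07))/0.549 = 4.7446

4.7446 rad/s


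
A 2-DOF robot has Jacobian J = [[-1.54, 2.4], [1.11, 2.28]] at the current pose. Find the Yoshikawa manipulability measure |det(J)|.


det(J) = -1.54*2.28 - (2.4)*(1.11) = -6.1752
|det(J)| = 6.1752

6.1752


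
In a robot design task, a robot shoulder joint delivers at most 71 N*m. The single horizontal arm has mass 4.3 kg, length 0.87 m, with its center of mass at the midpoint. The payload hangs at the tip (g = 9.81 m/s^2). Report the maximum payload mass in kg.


tau_arm = m_arm*g*(L/2) = 4.3*9.81*0.87/2 = 18.3496 N*m
tau_payload = tau_max - tau_arm = 71 - 18.3496 = 52.6504
m_payload = tau_payload / (g*L) = 52.6504 / (9.81*0.87) = 6.1690

6.1690 kg


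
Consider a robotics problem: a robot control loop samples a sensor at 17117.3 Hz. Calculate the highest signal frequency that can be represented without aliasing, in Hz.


f_max = f_s/2 = 17117.3/2 = 8558.6500

8558.6500 Hz


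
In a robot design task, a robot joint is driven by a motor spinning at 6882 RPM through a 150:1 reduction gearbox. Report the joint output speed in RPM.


omega_joint = omega_motor / N = 6882 / 150 = 45.8800

45.8800 RPM


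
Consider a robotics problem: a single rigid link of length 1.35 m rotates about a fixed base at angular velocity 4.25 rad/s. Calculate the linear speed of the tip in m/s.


v = L*omega = 1.35 * 4.25 = 5.7375

5.7375 m/s


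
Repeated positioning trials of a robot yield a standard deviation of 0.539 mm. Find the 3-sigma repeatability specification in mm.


repeatability = 3*sigma = 3*0.539 = 1.6170

1.6170 mm


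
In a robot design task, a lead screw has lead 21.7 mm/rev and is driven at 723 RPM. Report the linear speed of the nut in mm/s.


v = lead * (RPM/60) = 21.7*723/60 = 261.4850

261.4850 mm/s


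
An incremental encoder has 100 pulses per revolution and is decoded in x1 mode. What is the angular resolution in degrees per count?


resolution = 360 / (PPR * 1) = 360 / 100 = 3.6000

3.6000 degrees


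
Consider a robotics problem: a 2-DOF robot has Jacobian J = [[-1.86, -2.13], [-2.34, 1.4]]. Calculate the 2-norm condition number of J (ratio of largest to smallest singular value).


JJ^T eigenvalues: trace(JJ^T) = 15.4321, det(JJ^T) = det(J)^2 = 57.58077924
s_max^2 = (15.4321 + sqrt(7.82659345))/2 = 9.11485247
s_min^2 = (15.4321 - sqrt(7.82659345))/2 = 6.31724753
kappa = s_max/s_min = sqrt(9.11485247/6.31724753) = 1.2012

1.2012


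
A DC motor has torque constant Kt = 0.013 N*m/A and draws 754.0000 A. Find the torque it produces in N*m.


tau = Kt * I = 0.013*754.0000 = 9.8020

9.8020 N*m


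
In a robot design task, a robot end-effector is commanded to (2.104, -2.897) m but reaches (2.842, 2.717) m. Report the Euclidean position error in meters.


dx = 2.842 - (2.104) = 0.7380, dy = 2.717 - (-2.897) = 5.6140
err = sqrt(0.544644 + 31.516996) = 5.6623

5.6623 m


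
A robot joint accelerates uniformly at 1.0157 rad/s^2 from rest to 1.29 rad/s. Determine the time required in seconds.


t = delta_omega / alpha = 1.29 / 1.0157 = 1.2701

1.2701 s


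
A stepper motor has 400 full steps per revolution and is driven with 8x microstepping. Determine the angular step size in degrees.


step = 360/(400*8) = 360/3200 = 0.1125

0.1125 degrees


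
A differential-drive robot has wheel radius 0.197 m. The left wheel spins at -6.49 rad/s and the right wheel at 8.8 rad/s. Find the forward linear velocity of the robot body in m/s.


v = r*(wR + wL)/2 = 0.197*(8.8 + -6.49)/2 = 0.2275

0.2275 m/s


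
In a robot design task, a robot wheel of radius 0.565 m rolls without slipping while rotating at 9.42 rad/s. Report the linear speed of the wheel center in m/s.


v = omega * r = 9.42 * 0.565 = 5.3223

5.3223 m/s


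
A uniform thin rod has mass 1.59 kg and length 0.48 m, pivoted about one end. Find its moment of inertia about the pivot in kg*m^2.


I = (1/3)*m*L^2 = (1/3)*1.59*0.48^2 = 0.1221

0.1221 kg*m^2


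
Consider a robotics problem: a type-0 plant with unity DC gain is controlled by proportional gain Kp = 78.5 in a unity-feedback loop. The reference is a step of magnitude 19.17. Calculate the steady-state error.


e_ss = R/(1 + Kp) = 19.17/(1 + 78.5) = 19.17/79.5000 = 0.2411

0.2411


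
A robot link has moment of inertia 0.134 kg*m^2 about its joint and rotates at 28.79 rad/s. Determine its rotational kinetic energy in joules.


KE = (1/2)*I*omega^2 = 0.5*0.134*28.79^2 = 55.5339

55.5339 J


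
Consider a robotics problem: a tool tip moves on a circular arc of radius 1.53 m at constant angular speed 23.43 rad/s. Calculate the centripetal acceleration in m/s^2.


a_c = omega^2 * r = 23.43^2 * 1.53 = 839.9163

839.9163 m/s^2


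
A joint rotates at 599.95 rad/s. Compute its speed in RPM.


RPM = 599.95 * 60/(2*pi) = 5729.1005

5729.1005 RPM


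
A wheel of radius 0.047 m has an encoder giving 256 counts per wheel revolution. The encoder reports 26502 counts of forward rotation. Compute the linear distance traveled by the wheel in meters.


revs = 26502/256 = 103.523438
d = revs * 2*pi*r = 103.523438 * 2*pi*0.047 = 30.5715

30.5715 m


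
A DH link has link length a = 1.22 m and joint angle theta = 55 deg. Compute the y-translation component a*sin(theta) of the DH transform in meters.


a*sin(theta) = 1.22*sin(55 deg) = 0.9994

0.9994 m


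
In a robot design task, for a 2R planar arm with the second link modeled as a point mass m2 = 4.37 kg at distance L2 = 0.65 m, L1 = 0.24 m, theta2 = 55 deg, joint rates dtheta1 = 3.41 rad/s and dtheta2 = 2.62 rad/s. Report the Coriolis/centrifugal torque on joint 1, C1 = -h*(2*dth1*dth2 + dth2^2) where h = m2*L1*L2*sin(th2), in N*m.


h = m2*L1*L2*sin(th2) = 4.37*0.24*0.65*sin(55 deg) = 0.558432
C1 = -h*(2*3.41*2.62 + 2.62^2) = -0.558432*24.7328 = -13.8116

-13.8116 N*m


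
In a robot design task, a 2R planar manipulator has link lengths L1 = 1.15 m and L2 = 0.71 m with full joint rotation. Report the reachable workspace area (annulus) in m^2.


r_max = L1 + L2 = 1.8600, r_min = |L1 - L2| = 0.4400
A = pi*(r_max^2 - r_min^2) = pi*(3.4596 - 0.1936) = 10.2604

10.2604 m^2


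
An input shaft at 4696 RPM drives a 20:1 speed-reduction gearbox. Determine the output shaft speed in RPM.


omega_out = omega_in / N = 4696 / 20 = 234.8000

234.8000 RPM


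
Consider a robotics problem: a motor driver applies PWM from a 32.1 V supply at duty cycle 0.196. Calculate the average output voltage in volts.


V_avg = V_supply * D = 32.1*0.196 = 6.2916

6.2916 V


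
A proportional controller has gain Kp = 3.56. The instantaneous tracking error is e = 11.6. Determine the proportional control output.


u_P = Kp * e = 3.56 * 11.6 = 41.2960

41.2960


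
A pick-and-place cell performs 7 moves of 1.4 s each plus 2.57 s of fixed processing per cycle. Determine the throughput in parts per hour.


T_cycle = 7*1.4 + 2.57 = 12.3700 s
rate = 3600/T = 291.0267

291.0267 parts/hour


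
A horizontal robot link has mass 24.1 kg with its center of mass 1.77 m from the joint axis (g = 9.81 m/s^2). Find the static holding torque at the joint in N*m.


tau = m*g*L = 24.1 * 9.81 * 1.77 = 418.4652

418.4652 N*m


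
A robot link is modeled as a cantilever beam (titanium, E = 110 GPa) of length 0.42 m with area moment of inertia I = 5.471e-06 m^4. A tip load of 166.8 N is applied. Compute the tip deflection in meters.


delta = F*L^3/(3*E*I) = 166.8*0.42^3/(3*1.100e+11*5.471e-06)
      = 12.3578784/1805430 = 6.8448e-06

6.8448e-06 m


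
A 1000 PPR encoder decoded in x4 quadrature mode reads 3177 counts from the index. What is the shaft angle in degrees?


angle = counts * 360 / (PPR*4) = 3177 * 360 / 4000 = 285.9300

285.9300 degrees


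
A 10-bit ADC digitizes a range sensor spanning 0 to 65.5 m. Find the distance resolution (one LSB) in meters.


res = range / 2^n = 65.5/2^10 = 65.5/1024 = 0.0640

0.0640 m


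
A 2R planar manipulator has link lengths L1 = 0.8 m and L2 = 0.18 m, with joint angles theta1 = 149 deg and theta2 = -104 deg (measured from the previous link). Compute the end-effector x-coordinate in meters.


x = L1*cos(th1) + L2*cos(th1+th2) = 0.8*cos(149 deg) + 0.18*cos(45 deg) = -0.5585

-0.5585 m
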